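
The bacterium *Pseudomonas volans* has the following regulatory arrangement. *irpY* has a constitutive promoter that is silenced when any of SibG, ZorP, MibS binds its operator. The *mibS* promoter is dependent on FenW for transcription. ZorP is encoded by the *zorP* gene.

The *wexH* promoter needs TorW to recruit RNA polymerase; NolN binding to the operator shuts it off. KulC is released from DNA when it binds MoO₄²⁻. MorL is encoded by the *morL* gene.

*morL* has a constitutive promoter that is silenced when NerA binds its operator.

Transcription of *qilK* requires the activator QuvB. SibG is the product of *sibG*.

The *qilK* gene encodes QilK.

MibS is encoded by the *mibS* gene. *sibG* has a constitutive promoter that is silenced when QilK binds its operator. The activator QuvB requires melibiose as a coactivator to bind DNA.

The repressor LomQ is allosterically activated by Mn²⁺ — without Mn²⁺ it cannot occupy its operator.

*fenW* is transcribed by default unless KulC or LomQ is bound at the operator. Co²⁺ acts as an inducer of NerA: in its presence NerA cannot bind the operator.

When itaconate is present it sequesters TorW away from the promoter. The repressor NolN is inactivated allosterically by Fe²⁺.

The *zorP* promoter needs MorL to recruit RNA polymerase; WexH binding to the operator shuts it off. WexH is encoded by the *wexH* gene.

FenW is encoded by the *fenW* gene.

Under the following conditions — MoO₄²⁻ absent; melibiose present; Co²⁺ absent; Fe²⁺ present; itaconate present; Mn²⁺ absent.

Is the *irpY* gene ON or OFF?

ON

Melibiose is present, so QuvB is active.
No repressor is bound and QuvB is active, so *qilK* is transcribed.
So QilK is produced and active.
With repressor QilK bound, *sibG* is not transcribed.
So SibG is not produced.
Co²⁺ is absent, so NerA is active.
With repressor NerA bound, *morL* is not transcribed.
So MorL is not produced.
Fe²⁺ is present, so NolN is inactive.
Itaconate is present, so TorW is inactive.
Required activator TorW is absent, so *wexH* is not transcribed.
So WexH is not produced.
Required activator MorL is absent, so *zorP* is not transcribed.
So ZorP is not produced.
MoO₄²⁻ is absent, so KulC is active.
Mn²⁺ is absent, so LomQ is inactive.
With repressor KulC bound, *fenW* is not transcribed.
So FenW is not produced.
Required activator FenW is absent, so *mibS* is not transcribed.
So MibS is not produced.
With no repressor bound, *irpY* is transcribed.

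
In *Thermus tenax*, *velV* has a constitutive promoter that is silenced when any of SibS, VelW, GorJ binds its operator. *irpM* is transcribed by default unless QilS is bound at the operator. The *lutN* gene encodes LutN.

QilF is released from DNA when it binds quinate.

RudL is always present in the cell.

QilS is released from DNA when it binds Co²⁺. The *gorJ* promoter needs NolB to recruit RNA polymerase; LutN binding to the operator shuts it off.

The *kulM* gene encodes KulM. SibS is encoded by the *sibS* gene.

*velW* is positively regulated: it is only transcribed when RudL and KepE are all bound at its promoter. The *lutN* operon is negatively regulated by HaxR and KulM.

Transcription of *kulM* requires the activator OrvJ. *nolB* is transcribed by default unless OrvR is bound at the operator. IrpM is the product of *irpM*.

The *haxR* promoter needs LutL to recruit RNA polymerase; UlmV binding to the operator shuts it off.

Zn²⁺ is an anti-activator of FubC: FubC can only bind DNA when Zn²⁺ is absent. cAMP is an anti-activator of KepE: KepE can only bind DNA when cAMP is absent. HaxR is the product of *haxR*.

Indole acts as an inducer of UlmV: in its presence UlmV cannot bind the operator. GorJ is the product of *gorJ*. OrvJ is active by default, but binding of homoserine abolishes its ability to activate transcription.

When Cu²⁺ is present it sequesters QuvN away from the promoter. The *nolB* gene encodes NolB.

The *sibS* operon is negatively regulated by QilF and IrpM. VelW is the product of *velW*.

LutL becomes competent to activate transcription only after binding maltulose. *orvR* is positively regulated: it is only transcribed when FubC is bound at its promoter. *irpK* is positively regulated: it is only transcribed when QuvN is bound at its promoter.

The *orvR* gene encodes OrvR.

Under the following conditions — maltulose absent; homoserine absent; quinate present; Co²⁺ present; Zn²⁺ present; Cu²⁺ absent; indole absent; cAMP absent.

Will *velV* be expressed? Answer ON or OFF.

Quinate is present, so QilF is inactive.
Co²⁺ is present, so QilS is inactive.
With no repressor bound, *irpM* is transcribed.
So IrpM is produced and active.
With repressor IrpM bound, *sibS* is not transcribed.
So SibS is not produced.
RudL is produced constitutively and is active.
cAMP is absent, so KepE is active.
No repressor is bound and RudL and KepE are active, so *velW* is transcribed.
So VelW is produced and active.
Zn²⁺ is present, so FubC is inactive.
Required activator FubC is absent, so *orvR* is not transcribed.
So OrvR is not produced.
With no repressor bound, *nolB* is transcribed.
So NolB is produced and active.
Indole is absent, so UlmV is active.
Maltulose is absent, so LutL is inactive.
With repressor UlmV bound, *haxR* is not transcribed.
So HaxR is not produced.
Homoserine is absent, so OrvJ is active.
No repressor is bound and OrvJ is active, so *kulM* is transcribed.
So KulM is produced and active.
With repressor KulM bound, *lutN* is not transcribed.
So LutN is not produced.
No repressor is bound and NolB is active, so *gorJ* is transcribed.
So GorJ is produced and active.
With repressor VelW bound, *velV* is not transcribed.

OFF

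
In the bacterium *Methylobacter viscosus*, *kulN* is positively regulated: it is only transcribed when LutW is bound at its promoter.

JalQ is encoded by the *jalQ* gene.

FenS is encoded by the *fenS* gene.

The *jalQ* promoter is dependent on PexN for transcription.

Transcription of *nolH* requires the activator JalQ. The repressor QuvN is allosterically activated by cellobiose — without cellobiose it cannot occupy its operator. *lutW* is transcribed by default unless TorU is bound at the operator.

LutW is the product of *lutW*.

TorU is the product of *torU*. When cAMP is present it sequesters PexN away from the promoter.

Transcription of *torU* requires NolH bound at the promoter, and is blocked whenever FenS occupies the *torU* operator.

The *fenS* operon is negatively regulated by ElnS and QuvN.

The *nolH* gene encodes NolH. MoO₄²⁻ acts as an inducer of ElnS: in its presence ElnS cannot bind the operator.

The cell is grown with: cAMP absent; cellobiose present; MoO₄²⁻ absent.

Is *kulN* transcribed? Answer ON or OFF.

cAMP is absent, so PexN is active.
No repressor is bound and PexN is active, so *jalQ* is transcribed.
So JalQ is produced and active.
No repressor is bound and JalQ is active, so *nolH* is transcribed.
So NolH is produced and active.
MoO₄²⁻ is absent, so ElnS is active.
Cellobiose is present, so QuvN is active.
With repressor ElnS bound, *fenS* is not transcribed.
So FenS is not produced.
No repressor is bound and NolH is active, so *torU* is transcribed.
So TorU is produced and active.
With repressor TorU bound, *lutW* is not transcribed.
So LutW is not produced.
Required activator LutW is absent, so *kulN* is not transcribed.

OFF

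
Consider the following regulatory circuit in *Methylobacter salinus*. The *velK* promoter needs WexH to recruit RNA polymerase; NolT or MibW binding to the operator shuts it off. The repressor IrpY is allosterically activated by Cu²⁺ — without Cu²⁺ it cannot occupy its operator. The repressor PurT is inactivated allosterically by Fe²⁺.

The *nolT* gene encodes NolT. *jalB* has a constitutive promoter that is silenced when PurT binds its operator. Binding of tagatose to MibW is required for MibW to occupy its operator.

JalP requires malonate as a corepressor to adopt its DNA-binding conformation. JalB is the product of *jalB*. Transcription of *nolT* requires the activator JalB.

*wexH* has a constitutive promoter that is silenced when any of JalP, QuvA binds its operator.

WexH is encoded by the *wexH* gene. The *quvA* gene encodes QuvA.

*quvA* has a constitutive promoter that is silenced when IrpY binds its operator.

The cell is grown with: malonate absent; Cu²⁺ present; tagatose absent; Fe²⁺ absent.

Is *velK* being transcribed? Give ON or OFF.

Fe²⁺ is absent, so PurT is active.
With repressor PurT bound, *jalB* is not transcribed.
So JalB is not produced.
Required activator JalB is absent, so *nolT* is not transcribed.
So NolT is not produced.
Tagatose is absent, so MibW is inactive.
Malonate is absent, so JalP is inactive.
Cu²⁺ is present, so IrpY is active.
With repressor IrpY bound, *quvA* is not transcribed.
So QuvA is not produced.
With no repressor bound, *wexH* is transcribed.
So WexH is produced and active.
No repressor is bound and WexH is active, so *velK* is transcribed.

ON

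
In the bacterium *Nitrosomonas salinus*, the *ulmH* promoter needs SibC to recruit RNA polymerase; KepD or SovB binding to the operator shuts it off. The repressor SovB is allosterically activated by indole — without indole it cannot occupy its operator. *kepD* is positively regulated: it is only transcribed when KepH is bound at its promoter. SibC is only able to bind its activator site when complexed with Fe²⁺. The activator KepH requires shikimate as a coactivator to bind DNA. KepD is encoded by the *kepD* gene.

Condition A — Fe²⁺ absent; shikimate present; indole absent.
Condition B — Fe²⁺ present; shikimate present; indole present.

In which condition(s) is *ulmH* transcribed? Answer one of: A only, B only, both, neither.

Condition A:
Fe²⁺ is absent, so SibC is inactive.
Shikimate is present, so KepH is active.
No repressor is bound and KepH is active, so *kepD* is transcribed.
So KepD is produced and active.
Indole is absent, so SovB is inactive.
With repressor KepD bound, *ulmH* is not transcribed.
→ *ulmH* is OFF in A.
Condition B:
Fe²⁺ is present, so SibC is active.
Shikimate is present, so KepH is active.
No repressor is bound and KepH is active, so *kepD* is transcribed.
So KepD is produced and active.
Indole is present, so SovB is active.
With repressor KepD bound, *ulmH* is not transcribed.
→ *ulmH* is OFF in B.

neither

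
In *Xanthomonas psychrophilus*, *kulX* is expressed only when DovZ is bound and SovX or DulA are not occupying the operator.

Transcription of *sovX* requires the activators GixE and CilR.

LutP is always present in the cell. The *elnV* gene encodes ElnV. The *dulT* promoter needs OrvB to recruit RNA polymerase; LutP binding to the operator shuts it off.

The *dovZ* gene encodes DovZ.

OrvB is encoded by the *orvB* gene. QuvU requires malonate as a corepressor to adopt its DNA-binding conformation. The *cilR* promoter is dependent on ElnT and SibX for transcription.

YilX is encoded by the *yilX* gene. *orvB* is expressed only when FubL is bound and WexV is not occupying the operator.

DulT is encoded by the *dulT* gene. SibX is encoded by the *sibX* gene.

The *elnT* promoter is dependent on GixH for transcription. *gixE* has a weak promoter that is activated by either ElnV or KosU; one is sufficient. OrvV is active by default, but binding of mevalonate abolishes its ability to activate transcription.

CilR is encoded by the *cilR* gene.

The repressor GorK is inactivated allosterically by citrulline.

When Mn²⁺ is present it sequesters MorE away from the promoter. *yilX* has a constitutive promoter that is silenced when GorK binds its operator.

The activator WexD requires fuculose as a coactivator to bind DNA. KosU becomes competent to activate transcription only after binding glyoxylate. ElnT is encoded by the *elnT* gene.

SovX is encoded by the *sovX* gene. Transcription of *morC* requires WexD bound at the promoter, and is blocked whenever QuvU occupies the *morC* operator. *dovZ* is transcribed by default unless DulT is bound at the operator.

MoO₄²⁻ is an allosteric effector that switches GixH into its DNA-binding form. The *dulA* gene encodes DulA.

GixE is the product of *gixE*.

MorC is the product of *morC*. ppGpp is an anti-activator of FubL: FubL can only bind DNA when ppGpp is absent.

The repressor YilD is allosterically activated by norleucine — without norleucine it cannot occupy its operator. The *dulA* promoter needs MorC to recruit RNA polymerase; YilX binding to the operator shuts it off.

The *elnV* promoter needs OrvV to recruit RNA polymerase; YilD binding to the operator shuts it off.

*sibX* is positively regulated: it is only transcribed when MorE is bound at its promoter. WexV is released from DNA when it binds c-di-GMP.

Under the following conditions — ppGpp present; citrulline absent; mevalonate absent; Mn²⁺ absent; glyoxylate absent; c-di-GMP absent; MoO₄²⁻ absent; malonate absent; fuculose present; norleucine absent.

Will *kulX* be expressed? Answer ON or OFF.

ppGpp is present, so FubL is inactive.
c-di-GMP is absent, so WexV is active.
With repressor WexV bound, *orvB* is not transcribed.
So OrvB is not produced.
LutP is produced constitutively and is active.
With repressor LutP bound, *dulT* is not transcribed.
So DulT is not produced.
With no repressor bound, *dovZ* is transcribed.
So DovZ is produced and active.
Mevalonate is absent, so OrvV is active.
Norleucine is absent, so YilD is inactive.
No repressor is bound and OrvV is active, so *elnV* is transcribed.
So ElnV is produced and active.
Glyoxylate is absent, so KosU is inactive.
Activator ElnV is present, so *gixE* is transcribed.
So GixE is produced and active.
MoO₄²⁻ is absent, so GixH is inactive.
Required activator GixH is absent, so *elnT* is not transcribed.
So ElnT is not produced.
Mn²⁺ is absent, so MorE is active.
No repressor is bound and MorE is active, so *sibX* is transcribed.
So SibX is produced and active.
Required activator ElnT is absent, so *cilR* is not transcribed.
So CilR is not produced.
Required activator CilR is absent, so *sovX* is not transcribed.
So SovX is not produced.
Malonate is absent, so QuvU is inactive.
Fuculose is present, so WexD is active.
No repressor is bound and WexD is active, so *morC* is transcribed.
So MorC is produced and active.
Citrulline is absent, so GorK is active.
With repressor GorK bound, *yilX* is not transcribed.
So YilX is not produced.
No repressor is bound and MorC is active, so *dulA* is transcribed.
So DulA is produced and active.
With repressor DulA bound, *kulX* is not transcribed.

OFF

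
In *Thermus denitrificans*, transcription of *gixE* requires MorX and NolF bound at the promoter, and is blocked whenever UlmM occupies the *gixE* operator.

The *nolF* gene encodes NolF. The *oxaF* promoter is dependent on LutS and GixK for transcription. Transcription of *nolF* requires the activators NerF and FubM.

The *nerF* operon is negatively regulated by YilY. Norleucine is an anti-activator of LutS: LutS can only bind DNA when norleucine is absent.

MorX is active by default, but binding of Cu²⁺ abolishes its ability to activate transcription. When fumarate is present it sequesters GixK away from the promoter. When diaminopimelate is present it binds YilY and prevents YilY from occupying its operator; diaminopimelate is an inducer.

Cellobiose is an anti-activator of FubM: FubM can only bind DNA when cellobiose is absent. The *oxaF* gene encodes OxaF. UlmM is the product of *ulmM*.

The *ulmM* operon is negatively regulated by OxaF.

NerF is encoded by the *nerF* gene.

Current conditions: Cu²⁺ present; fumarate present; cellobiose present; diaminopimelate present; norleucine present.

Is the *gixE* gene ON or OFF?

Cu²⁺ is present, so MorX is inactive.
Diaminopimelate is present, so YilY is inactive.
With no repressor bound, *nerF* is transcribed.
So NerF is produced and active.
Cellobiose is present, so FubM is inactive.
Required activator FubM is absent, so *nolF* is not transcribed.
So NolF is not produced.
Norleucine is present, so LutS is inactive.
Fumarate is present, so GixK is inactive.
Required activator LutS is absent, so *oxaF* is not transcribed.
So OxaF is not produced.
With no repressor bound, *ulmM* is transcribed.
So UlmM is produced and active.
With repressor UlmM bound, *gixE* is not transcribed.

OFF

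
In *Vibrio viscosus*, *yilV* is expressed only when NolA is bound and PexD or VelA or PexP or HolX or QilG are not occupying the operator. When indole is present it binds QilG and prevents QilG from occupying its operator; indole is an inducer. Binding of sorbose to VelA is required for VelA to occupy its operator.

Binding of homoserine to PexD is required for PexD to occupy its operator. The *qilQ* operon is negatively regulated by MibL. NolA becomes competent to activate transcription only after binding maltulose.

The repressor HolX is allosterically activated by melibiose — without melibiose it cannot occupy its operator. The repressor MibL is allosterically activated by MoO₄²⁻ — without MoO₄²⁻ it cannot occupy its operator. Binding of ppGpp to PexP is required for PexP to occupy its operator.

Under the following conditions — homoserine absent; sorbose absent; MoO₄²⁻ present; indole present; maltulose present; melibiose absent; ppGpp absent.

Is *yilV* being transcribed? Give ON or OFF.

ON

Homoserine is absent, so PexD is inactive.
Sorbose is absent, so VelA is inactive.
ppGpp is absent, so PexP is inactive.
Melibiose is absent, so HolX is inactive.
Indole is present, so QilG is inactive.
Maltulose is present, so NolA is active.
No repressor is bound and NolA is active, so *yilV* is transcribed.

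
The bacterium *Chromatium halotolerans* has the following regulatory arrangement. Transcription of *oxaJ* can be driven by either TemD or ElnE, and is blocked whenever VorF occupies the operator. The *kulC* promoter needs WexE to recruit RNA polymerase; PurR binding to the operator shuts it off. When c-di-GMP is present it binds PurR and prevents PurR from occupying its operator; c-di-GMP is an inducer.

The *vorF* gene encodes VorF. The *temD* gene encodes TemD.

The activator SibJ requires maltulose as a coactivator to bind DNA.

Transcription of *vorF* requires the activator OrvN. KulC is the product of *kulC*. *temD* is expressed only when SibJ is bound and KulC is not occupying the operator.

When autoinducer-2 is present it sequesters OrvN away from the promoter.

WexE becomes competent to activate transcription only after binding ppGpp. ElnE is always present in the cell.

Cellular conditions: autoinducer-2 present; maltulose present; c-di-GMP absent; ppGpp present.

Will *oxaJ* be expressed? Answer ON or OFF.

ON

c-di-GMP is absent, so PurR is active.
ppGpp is present, so WexE is active.
With repressor PurR bound, *kulC* is not transcribed.
So KulC is not produced.
Maltulose is present, so SibJ is active.
No repressor is bound and SibJ is active, so *temD* is transcribed.
So TemD is produced and active.
ElnE is produced constitutively and is active.
Autoinducer-2 is present, so OrvN is inactive.
Required activator OrvN is absent, so *vorF* is not transcribed.
So VorF is not produced.
Activator TemD is present, so *oxaJ* is transcribed.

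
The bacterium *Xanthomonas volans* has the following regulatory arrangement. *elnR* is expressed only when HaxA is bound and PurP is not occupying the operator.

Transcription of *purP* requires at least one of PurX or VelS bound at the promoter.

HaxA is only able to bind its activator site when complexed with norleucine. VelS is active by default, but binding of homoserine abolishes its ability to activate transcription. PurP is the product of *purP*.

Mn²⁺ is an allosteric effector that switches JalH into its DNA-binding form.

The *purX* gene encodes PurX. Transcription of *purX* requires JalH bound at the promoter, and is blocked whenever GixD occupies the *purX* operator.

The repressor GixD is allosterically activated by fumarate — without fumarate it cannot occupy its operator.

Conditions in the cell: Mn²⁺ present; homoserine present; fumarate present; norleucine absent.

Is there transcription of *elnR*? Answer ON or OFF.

Fumarate is present, so GixD is active.
Mn²⁺ is present, so JalH is active.
With repressor GixD bound, *purX* is not transcribed.
So PurX is not produced.
Homoserine is present, so VelS is inactive.
No activator is available at the *purP* promoter, so *purP* is not transcribed.
So PurP is not produced.
Norleucine is absent, so HaxA is inactive.
Required activator HaxA is absent, so *elnR* is not transcribed.

OFF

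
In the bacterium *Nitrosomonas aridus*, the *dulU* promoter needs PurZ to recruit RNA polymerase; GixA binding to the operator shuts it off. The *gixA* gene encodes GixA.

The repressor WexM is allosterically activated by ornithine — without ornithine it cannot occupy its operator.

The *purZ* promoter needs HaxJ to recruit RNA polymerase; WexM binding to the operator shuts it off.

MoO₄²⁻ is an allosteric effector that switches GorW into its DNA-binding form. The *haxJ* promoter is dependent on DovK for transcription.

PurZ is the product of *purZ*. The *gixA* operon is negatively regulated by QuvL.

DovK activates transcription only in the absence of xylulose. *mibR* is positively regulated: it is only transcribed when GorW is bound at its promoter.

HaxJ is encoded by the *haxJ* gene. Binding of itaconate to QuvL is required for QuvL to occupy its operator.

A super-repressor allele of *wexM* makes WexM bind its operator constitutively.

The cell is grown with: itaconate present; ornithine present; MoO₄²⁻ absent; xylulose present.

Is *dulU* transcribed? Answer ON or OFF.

OFF

WexM is constitutively active in this strain.
Xylulose is present, so DovK is inactive.
Required activator DovK is absent, so *haxJ* is not transcribed.
So HaxJ is not produced.
With repressor WexM bound, *purZ* is not transcribed.
So PurZ is not produced.
Itaconate is present, so QuvL is active.
With repressor QuvL bound, *gixA* is not transcribed.
So GixA is not produced.
Required activator PurZ is absent, so *dulU* is not transcribed.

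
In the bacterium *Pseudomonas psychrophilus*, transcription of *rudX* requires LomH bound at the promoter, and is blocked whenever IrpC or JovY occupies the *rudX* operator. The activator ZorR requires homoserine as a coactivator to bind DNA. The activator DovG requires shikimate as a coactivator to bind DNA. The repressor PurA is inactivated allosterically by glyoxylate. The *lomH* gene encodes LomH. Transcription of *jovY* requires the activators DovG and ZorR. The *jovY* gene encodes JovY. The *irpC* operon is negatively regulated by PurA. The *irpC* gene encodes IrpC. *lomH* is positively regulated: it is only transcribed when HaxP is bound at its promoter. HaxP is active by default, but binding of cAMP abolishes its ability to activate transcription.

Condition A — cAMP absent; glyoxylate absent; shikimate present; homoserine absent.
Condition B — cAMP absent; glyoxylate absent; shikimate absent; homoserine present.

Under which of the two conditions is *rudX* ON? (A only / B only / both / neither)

Condition A:
cAMP is absent, so HaxP is active.
No repressor is bound and HaxP is active, so *lomH* is transcribed.
So LomH is produced and active.
Glyoxylate is absent, so PurA is active.
With repressor PurA bound, *irpC* is not transcribed.
So IrpC is not produced.
Shikimate is present, so DovG is active.
Homoserine is absent, so ZorR is inactive.
Required activator ZorR is absent, so *jovY* is not transcribed.
So JovY is not produced.
No repressor is bound and LomH is active, so *rudX* is transcribed.
→ *rudX* is ON in A.
Condition B:
cAMP is absent, so HaxP is active.
No repressor is bound and HaxP is active, so *lomH* is transcribed.
So LomH is produced and active.
Glyoxylate is absent, so PurA is active.
With repressor PurA bound, *irpC* is not transcribed.
So IrpC is not produced.
Shikimate is absent, so DovG is inactive.
Homoserine is present, so ZorR is active.
Required activator DovG is absent, so *jovY* is not transcribed.
So JovY is not produced.
No repressor is bound and LomH is active, so *rudX* is transcribed.
→ *rudX* is ON in B.

both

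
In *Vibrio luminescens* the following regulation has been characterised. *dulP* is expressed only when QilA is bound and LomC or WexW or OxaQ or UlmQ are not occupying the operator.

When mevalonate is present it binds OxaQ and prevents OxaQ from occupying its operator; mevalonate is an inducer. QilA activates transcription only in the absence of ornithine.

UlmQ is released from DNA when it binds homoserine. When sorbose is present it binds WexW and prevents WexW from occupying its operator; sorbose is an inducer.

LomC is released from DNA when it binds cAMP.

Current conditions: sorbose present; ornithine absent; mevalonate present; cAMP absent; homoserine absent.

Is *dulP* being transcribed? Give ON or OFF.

cAMP is absent, so LomC is active.
Sorbose is present, so WexW is inactive.
Mevalonate is present, so OxaQ is inactive.
Ornithine is absent, so QilA is active.
Homoserine is absent, so UlmQ is active.
With repressor LomC bound, *dulP* is not transcribed.

OFF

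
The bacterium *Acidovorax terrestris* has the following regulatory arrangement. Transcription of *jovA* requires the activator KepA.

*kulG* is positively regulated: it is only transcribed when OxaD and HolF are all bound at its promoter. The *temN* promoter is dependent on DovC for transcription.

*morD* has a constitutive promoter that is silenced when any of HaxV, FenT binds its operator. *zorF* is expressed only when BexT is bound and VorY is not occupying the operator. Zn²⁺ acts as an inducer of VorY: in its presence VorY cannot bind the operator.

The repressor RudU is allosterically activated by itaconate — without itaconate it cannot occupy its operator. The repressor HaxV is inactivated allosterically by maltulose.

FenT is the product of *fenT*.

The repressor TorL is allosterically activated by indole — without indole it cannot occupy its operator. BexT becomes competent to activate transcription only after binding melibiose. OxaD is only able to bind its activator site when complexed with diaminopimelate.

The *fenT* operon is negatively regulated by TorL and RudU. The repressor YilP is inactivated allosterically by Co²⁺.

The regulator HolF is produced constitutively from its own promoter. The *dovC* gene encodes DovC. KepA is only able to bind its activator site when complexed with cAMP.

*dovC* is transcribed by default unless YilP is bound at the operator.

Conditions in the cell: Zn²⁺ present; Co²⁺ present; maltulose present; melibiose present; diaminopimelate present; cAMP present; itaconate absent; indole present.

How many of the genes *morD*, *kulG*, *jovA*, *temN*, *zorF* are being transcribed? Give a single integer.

5

Maltulose is present, so HaxV is inactive.
Indole is present, so TorL is active.
Itaconate is absent, so RudU is inactive.
With repressor TorL bound, *fenT* is not transcribed.
So FenT is not produced.
With no repressor bound, *morD* is transcribed.
→ *morD* is ON.
Diaminopimelate is present, so OxaD is active.
HolF is produced constitutively and is active.
No repressor is bound and OxaD and HolF are active, so *kulG* is transcribed.
→ *kulG* is ON.
cAMP is present, so KepA is active.
No repressor is bound and KepA is active, so *jovA* is transcribed.
→ *jovA* is ON.
Co²⁺ is present, so YilP is inactive.
With no repressor bound, *dovC* is transcribed.
So DovC is produced and active.
No repressor is bound and DovC is active, so *temN* is transcribed.
→ *temN* is ON.
Zn²⁺ is present, so VorY is inactive.
Melibiose is present, so BexT is active.
No repressor is bound and BexT is active, so *zorF* is transcribed.
→ *zorF* is ON.
5 of the 5 genes are transcribed.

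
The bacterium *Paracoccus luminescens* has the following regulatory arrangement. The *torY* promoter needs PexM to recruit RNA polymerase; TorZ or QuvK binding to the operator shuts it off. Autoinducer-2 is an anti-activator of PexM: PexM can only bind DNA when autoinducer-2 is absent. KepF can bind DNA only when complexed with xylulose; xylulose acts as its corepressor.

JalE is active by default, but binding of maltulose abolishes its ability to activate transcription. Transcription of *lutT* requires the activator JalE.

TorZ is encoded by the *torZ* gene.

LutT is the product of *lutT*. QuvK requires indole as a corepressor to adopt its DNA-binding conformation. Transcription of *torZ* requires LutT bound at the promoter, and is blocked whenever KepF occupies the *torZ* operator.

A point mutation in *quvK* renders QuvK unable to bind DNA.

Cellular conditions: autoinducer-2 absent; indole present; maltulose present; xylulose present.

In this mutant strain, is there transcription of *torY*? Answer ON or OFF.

Maltulose is present, so JalE is inactive.
Required activator JalE is absent, so *lutT* is not transcribed.
So LutT is not produced.
Xylulose is present, so KepF is active.
With repressor KepF bound, *torZ* is not transcribed.
So TorZ is not produced.
Autoinducer-2 is absent, so PexM is active.
QuvK is non-functional in this strain, so it has no effect.
No repressor is bound and PexM is active, so *torY* is transcribed.

ON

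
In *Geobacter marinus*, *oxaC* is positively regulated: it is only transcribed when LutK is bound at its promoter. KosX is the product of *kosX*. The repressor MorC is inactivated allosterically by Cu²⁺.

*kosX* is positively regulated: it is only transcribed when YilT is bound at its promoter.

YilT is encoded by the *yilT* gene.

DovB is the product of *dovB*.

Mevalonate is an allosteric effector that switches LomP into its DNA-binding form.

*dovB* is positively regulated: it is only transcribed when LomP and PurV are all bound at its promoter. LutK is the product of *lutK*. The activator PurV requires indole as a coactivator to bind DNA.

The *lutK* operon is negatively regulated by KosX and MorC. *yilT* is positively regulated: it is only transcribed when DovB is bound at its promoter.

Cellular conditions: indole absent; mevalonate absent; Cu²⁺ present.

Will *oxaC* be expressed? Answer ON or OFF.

ON

Mevalonate is absent, so LomP is inactive.
Indole is absent, so PurV is inactive.
Required activator LomP is absent, so *dovB* is not transcribed.
So DovB is not produced.
Required activator DovB is absent, so *yilT* is not transcribed.
So YilT is not produced.
Required activator YilT is absent, so *kosX* is not transcribed.
So KosX is not produced.
Cu²⁺ is present, so MorC is inactive.
With no repressor bound, *lutK* is transcribed.
So LutK is produced and active.
No repressor is bound and LutK is active, so *oxaC* is transcribed.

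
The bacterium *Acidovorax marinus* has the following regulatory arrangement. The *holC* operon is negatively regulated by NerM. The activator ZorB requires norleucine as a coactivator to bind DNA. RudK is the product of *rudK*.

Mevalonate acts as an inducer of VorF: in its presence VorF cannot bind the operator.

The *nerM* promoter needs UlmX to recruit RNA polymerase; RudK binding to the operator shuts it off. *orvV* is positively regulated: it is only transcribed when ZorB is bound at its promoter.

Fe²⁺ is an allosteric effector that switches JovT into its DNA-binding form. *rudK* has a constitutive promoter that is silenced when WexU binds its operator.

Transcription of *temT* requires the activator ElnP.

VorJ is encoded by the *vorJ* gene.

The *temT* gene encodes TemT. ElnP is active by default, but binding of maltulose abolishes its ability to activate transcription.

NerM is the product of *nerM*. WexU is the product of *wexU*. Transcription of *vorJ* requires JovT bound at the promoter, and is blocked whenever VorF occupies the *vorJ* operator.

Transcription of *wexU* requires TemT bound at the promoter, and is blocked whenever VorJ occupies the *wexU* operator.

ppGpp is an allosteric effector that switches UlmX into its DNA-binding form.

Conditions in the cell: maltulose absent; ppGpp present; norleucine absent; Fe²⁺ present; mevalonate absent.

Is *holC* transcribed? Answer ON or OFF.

OFF

Fe²⁺ is present, so JovT is active.
Mevalonate is absent, so VorF is active.
With repressor VorF bound, *vorJ* is not transcribed.
So VorJ is not produced.
Maltulose is absent, so ElnP is active.
No repressor is bound and ElnP is active, so *temT* is transcribed.
So TemT is produced and active.
No repressor is bound and TemT is active, so *wexU* is transcribed.
So WexU is produced and active.
With repressor WexU bound, *rudK* is not transcribed.
So RudK is not produced.
ppGpp is present, so UlmX is active.
No repressor is bound and UlmX is active, so *nerM* is transcribed.
So NerM is produced and active.
With repressor NerM bound, *holC* is not transcribed.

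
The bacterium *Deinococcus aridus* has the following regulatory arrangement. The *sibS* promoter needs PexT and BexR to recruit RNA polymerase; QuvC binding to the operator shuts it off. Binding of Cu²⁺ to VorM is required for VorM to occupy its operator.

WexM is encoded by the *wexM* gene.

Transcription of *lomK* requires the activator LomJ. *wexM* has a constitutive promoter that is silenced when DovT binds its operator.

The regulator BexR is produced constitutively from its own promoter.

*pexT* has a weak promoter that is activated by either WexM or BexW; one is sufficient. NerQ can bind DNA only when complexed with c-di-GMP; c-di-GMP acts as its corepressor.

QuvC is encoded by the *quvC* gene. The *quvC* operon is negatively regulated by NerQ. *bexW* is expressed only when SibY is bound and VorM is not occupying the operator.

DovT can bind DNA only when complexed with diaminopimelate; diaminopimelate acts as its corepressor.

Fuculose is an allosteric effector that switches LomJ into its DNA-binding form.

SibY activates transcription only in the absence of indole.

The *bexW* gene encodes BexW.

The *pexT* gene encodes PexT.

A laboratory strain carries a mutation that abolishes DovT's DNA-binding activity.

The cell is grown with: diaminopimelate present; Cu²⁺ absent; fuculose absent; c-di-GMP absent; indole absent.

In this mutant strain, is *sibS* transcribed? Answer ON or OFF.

OFF

c-di-GMP is absent, so NerQ is inactive.
With no repressor bound, *quvC* is transcribed.
So QuvC is produced and active.
DovT is non-functional in this strain, so it has no effect.
With no repressor bound, *wexM* is transcribed.
So WexM is produced and active.
Cu²⁺ is absent, so VorM is inactive.
Indole is absent, so SibY is active.
No repressor is bound and SibY is active, so *bexW* is transcribed.
So BexW is produced and active.
Activator WexM is present, so *pexT* is transcribed.
So PexT is produced and active.
BexR is produced constitutively and is active.
With repressor QuvC bound, *sibS* is not transcribed.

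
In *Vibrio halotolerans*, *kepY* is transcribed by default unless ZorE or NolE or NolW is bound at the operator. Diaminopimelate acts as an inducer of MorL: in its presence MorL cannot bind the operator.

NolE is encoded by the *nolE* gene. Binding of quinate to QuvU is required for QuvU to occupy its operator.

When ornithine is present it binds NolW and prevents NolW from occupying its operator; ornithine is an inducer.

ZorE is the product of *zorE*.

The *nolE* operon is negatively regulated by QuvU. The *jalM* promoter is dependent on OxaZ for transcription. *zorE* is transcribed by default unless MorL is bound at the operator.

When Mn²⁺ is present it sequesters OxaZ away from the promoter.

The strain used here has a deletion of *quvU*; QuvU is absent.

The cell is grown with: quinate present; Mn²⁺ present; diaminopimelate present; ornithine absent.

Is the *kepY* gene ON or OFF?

Diaminopimelate is present, so MorL is inactive.
With no repressor bound, *zorE* is transcribed.
So ZorE is produced and active.
QuvU is non-functional in this strain, so it has no effect.
With no repressor bound, *nolE* is transcribed.
So NolE is produced and active.
Ornithine is absent, so NolW is active.
With repressor ZorE bound, *kepY* is not transcribed.

OFF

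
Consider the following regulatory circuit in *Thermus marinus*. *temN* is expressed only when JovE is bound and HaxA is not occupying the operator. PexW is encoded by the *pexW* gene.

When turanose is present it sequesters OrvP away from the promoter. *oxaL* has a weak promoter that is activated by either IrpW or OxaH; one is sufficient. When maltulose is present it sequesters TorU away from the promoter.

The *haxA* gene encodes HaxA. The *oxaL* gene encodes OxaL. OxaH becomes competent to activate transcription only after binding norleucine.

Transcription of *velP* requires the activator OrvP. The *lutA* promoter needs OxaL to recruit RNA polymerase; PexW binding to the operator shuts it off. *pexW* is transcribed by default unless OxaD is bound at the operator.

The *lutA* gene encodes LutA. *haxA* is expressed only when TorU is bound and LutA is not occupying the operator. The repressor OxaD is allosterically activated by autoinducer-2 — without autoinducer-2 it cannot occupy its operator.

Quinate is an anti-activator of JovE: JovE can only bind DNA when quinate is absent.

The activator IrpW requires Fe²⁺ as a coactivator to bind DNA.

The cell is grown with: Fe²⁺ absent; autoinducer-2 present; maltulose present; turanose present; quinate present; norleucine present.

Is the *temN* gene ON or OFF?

OFF

Fe²⁺ is absent, so IrpW is inactive.
Norleucine is present, so OxaH is active.
Activator OxaH is present, so *oxaL* is transcribed.
So OxaL is produced and active.
Autoinducer-2 is present, so OxaD is active.
With repressor OxaD bound, *pexW* is not transcribed.
So PexW is not produced.
No repressor is bound and OxaL is active, so *lutA* is transcribed.
So LutA is produced and active.
Maltulose is present, so TorU is inactive.
With repressor LutA bound, *haxA* is not transcribed.
So HaxA is not produced.
Quinate is present, so JovE is inactive.
Required activator JovE is absent, so *temN* is not transcribed.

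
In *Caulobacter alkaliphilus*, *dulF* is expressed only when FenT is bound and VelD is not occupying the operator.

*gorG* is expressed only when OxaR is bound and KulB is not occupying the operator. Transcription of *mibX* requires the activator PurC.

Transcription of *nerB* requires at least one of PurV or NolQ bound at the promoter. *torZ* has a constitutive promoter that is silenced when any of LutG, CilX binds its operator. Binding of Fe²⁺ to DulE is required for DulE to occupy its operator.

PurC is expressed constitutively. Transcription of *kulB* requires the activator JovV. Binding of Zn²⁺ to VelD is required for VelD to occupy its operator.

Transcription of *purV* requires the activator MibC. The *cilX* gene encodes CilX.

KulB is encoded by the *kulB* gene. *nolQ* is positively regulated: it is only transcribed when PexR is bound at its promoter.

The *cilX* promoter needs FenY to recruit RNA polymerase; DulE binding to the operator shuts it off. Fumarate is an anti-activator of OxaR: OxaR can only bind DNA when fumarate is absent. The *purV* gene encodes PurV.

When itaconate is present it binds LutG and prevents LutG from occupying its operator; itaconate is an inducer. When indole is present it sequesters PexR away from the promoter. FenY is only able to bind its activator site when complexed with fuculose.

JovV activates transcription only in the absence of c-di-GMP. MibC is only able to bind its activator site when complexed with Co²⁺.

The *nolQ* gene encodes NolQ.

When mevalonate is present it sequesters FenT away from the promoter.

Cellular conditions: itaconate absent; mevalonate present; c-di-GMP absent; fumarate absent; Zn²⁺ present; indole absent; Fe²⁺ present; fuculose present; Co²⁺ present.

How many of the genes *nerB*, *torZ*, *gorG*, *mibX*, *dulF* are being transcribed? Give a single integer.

Co²⁺ is present, so MibC is active.
No repressor is bound and MibC is active, so *purV* is transcribed.
So PurV is produced and active.
Indole is absent, so PexR is active.
No repressor is bound and PexR is active, so *nolQ* is transcribed.
So NolQ is produced and active.
Activator PurV is present, so *nerB* is transcribed.
→ *nerB* is ON.
Itaconate is absent, so LutG is active.
Fe²⁺ is present, so DulE is active.
Fuculose is present, so FenY is active.
With repressor DulE bound, *cilX* is not transcribed.
So CilX is not produced.
With repressor LutG bound, *torZ* is not transcribed.
→ *torZ* is OFF.
Fumarate is absent, so OxaR is active.
c-di-GMP is absent, so JovV is active.
No repressor is bound and JovV is active, so *kulB* is transcribed.
So KulB is produced and active.
With repressor KulB bound, *gorG* is not transcribed.
→ *gorG* is OFF.
PurC is produced constitutively and is active.
No repressor is bound and PurC is active, so *mibX* is transcribed.
→ *mibX* is ON.
Zn²⁺ is present, so VelD is active.
Mevalonate is present, so FenT is inactive.
With repressor VelD bound, *dulF* is not transcribed.
→ *dulF* is OFF.
2 of the 5 genes are transcribed.

2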